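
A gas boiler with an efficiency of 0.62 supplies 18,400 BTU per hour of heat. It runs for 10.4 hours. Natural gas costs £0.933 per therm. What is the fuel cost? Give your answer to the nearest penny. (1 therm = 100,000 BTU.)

Heat delivered = 18,400 BTU/h × 10.4 h = 191,360 BTU
Gas input = 191,360 / 0.62 = 308,645 BTU
= 308,645 / 100,000 = 3.086 therm
Cost = 3.086 × £0.933/therm = £2.88

£2.88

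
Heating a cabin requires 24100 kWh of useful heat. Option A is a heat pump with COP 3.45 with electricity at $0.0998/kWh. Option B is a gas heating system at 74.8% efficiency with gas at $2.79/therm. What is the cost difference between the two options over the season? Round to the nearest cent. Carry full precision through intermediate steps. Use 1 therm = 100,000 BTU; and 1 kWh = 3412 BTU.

Heat load = 24100 kWh × 3412 = 82,229,200 BTU
Gas: input = 82,229,200 / 0.748 = 109,932,086 BTU = 1,099 therm → 1,099 × $2.79 = $3,067.11
Heat pump: 82,229,200 BTU / 3412 = 24,100 kWh heat; / 3.45 = 6,986 kWh in → × $0.0998 = $697.15
Difference = |$3,067.11 − $697.15| = $2,369.95

$2369.95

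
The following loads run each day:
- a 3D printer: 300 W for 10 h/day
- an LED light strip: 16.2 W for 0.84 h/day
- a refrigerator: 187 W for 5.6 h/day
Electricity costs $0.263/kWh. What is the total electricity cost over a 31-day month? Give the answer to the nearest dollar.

3D printer: 300 W × 10 h × 31 d = 93,000 Wh = 93 kWh
LED light strip: 16.2 W × 0.84 h × 31 d = 422 Wh = 0.4218 kWh
refrigerator: 187 W × 5.6 h × 31 d = 32,463 Wh = 32.46 kWh
Total energy = 93 + 0.4218 + 32.46 = 125.9 kWh
Cost = 125.9 kWh × $0.263 = $33.11 ≈ $33

$33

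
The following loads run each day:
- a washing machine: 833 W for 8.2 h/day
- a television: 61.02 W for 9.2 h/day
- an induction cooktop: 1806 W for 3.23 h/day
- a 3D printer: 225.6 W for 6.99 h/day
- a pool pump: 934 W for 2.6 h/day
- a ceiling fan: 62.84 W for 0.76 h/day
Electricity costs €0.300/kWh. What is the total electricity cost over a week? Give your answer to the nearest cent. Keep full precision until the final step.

€36.28

washing machine: 833 W × 8.2 h × 7 d = 47,814 Wh = 47.81 kWh
television: 61.02 W × 9.2 h × 7 d = 3,930 Wh = 3.93 kWh
induction cooktop: 1806 W × 3.23 h × 7 d = 40,834 Wh = 40.83 kWh
3D printer: 225.6 W × 6.99 h × 7 d = 11,039 Wh = 11.04 kWh
pool pump: 934 W × 2.6 h × 7 d = 16,999 Wh = 17 kWh
ceiling fan: 62.84 W × 0.76 h × 7 d = 334 Wh = 0.3343 kWh
Total energy = 47.81 + 3.93 + 40.83 + 11.04 + 17 + 0.3343 = 120.9 kWh
Cost = 120.9 kWh × €0.300 = €36.28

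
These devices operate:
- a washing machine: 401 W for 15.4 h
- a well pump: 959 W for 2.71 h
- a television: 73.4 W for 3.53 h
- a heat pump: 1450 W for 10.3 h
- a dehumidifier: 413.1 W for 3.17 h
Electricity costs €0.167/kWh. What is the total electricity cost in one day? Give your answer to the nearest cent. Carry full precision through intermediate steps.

€4.22

washing machine: 401 W × 15.4 h = 6,175 Wh = 6.175 kWh
well pump: 959 W × 2.71 h = 2,599 Wh = 2.599 kWh
television: 73.4 W × 3.53 h = 259 Wh = 0.2591 kWh
heat pump: 1450 W × 10.3 h = 14,935 Wh = 14.94 kWh
dehumidifier: 413.1 W × 3.17 h = 1,310 Wh = 1.31 kWh
Total energy = 6.175 + 2.599 + 0.2591 + 14.94 + 1.31 = 25.28 kWh
Cost = 25.28 kWh × €0.167 = €4.22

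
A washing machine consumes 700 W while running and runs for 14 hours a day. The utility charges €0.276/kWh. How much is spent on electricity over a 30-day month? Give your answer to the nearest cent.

€81.14

Energy = 700 W × 14 h/day × 30 days = 294,000 Wh = 294 kWh
Cost = 294 kWh × €0.276/kWh = €81.14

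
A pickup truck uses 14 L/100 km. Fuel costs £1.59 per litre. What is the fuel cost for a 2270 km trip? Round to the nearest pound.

Fuel = 14 L/100 km × 2270 km / 100 = 317.8 L
Cost = 317.8 L × £1.59/L = £505.30 ≈ £505

£505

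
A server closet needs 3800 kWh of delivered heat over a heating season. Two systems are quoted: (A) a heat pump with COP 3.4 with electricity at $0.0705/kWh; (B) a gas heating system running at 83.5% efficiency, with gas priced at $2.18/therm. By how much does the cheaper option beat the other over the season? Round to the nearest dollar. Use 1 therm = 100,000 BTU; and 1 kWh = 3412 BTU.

Heat load = 3800 kWh × 3412 = 12,965,600 BTU
Gas: input = 12,965,600 / 0.835 = 15,527,665 BTU = 155.3 therm → 155.3 × $2.18 = $338.50
Heat pump: 12,965,600 BTU / 3412 = 3,800 kWh heat; / 3.4 = 1,118 kWh in → × $0.0705 = $78.79
Difference = |$338.50 − $78.79| = $259.71 ≈ $260

$260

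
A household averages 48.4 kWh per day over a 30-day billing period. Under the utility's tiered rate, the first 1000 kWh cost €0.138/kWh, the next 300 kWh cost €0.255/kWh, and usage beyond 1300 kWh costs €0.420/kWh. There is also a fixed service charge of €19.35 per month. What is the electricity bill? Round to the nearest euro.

Usage = 48.4 kWh/day × 30 days = 1452 kWh
First 1000 kWh × €0.138 = €138.00
Next 300 kWh × €0.255 = €76.50
Remaining 152 kWh × €0.420 = €63.84
Energy charge = €278.34; + service €19.35 = €297.69 ≈ €298

€298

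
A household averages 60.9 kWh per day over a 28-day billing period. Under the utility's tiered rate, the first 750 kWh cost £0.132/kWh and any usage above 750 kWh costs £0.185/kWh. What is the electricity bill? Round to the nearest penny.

Usage = 60.9 kWh/day × 28 days = 1705.2 kWh
First 750 kWh × £0.132 = £99.00
Remaining 955.2 kWh × £0.185 = £176.71
Total = £275.71

£275.71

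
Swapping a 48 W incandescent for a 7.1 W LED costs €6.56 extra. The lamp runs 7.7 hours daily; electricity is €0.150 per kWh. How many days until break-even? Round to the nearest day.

Power saved = 48 − 7.1 = 40.9 W
Daily energy saved = 40.9 W × 7.7 h = 314.9 Wh = 0.31493 kWh
Daily savings = 0.31493 × €0.150 = €0.0472
Payback = €6.56 / €0.0472 per day = 138.9 days

139 days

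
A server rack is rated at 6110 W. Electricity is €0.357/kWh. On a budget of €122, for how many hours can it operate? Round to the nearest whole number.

Energy budget = €122 / €0.357 per kWh = 341.7 kWh = 341,737 Wh
Runtime = 341,737 Wh / 6110 W = 55.93 h

56 h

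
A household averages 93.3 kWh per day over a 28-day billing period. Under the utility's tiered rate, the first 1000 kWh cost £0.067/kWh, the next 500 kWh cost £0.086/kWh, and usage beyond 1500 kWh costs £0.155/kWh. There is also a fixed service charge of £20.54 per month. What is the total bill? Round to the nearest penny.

Usage = 93.3 kWh/day × 28 days = 2612.4 kWh
First 1000 kWh × £0.067 = £67.00
Next 500 kWh × £0.086 = £43.00
Remaining 1112.4 kWh × £0.155 = £172.42
Energy charge = £282.42; + service £20.54 = £302.96

£302.96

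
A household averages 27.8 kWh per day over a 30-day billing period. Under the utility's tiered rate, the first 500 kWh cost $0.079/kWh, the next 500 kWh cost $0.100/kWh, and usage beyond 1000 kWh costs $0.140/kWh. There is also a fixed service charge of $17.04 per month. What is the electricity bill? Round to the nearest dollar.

Usage = 27.8 kWh/day × 30 days = 834 kWh
First 500 kWh × $0.079 = $39.50
Next 334 kWh × $0.100 = $33.40
Remaining tier: 0 kWh (not reached)
Energy charge = $72.90; + service $17.04 = $89.94 ≈ $90

$90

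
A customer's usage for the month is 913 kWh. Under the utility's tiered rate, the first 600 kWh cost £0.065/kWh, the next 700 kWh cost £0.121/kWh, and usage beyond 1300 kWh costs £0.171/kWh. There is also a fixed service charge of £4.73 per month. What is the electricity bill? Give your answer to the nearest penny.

£81.60

First 600 kWh × £0.065 = £39.00
Next 313 kWh × £0.121 = £37.87
Remaining tier: 0 kWh (not reached)
Energy charge = £76.87; + service £4.73 = £81.60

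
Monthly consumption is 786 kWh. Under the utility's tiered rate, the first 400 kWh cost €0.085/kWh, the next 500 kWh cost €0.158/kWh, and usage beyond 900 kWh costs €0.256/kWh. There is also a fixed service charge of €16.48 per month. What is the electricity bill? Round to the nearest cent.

€111.47

First 400 kWh × €0.085 = €34.00
Next 386 kWh × €0.158 = €60.99
Remaining tier: 0 kWh (not reached)
Energy charge = €94.99; + service €16.48 = €111.47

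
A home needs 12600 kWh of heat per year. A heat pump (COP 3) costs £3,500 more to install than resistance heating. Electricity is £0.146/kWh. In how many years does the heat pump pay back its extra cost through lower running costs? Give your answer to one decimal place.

Resistance: 12600 kWh × £0.146 = £1,839.60/yr
Heat pump: 12600 / 3 = 4200 kWh in → × £0.146 = £613.20/yr
Annual savings = £1,226.40
Payback = £3,500 / £1,226.40 = 2.85 years

2.9 years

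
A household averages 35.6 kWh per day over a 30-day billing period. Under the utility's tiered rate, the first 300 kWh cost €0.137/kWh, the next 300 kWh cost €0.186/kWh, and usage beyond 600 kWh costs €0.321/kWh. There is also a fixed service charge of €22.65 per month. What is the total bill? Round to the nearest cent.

€269.78

Usage = 35.6 kWh/day × 30 days = 1068 kWh
First 300 kWh × €0.137 = €41.10
Next 300 kWh × €0.186 = €55.80
Remaining 468 kWh × €0.321 = €150.23
Energy charge = €247.13; + service €22.65 = €269.78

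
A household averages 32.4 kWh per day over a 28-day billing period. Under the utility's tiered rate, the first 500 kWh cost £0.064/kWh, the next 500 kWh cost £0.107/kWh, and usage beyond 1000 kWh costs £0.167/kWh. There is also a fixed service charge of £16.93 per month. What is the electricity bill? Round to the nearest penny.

Usage = 32.4 kWh/day × 28 days = 907.2 kWh
First 500 kWh × £0.064 = £32.00
Next 407.2 kWh × £0.107 = £43.57
Remaining tier: 0 kWh (not reached)
Energy charge = £75.57; + service £16.93 = £92.50

£92.50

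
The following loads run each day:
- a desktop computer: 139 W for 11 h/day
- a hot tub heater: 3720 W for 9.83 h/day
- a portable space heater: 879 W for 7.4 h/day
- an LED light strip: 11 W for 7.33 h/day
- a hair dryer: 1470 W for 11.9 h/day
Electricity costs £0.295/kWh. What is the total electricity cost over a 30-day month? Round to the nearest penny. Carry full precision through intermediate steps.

desktop computer: 139 W × 11 h × 30 d = 45,870 Wh = 45.87 kWh
hot tub heater: 3720 W × 9.83 h × 30 d = 1,097,028 Wh = 1,097 kWh
portable space heater: 879 W × 7.4 h × 30 d = 195,138 Wh = 195.1 kWh
LED light strip: 11 W × 7.33 h × 30 d = 2,419 Wh = 2.419 kWh
hair dryer: 1470 W × 11.9 h × 30 d = 524,790 Wh = 524.8 kWh
Total energy = 45.87 + 1,097 + 195.1 + 2.419 + 524.8 = 1,865 kWh
Cost = 1,865 kWh × £0.295 = £550.25

£550.25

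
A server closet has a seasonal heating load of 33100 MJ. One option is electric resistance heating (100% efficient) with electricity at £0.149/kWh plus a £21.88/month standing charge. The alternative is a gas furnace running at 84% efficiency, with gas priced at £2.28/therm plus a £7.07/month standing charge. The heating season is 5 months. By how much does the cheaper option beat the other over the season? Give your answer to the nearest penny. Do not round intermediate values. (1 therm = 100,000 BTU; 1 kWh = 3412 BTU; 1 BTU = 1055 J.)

£592.56

Heat load = 33100 MJ = 33,100,000,000 J / 1055 = 31,374,408 BTU
Gas: input = 31,374,408 / 0.840 = 37,350,485 BTU = 373.5 therm → 373.5 × £2.28 = £851.59; + 5 × £7.07 standing = £886.94
Electric: 31,374,408 BTU / 3412 = 9,195 kWh → × £0.149 = £1,370.10; + 5 × £21.88 standing = £1,479.50
Difference = |£886.94 − £1,479.50| = £592.56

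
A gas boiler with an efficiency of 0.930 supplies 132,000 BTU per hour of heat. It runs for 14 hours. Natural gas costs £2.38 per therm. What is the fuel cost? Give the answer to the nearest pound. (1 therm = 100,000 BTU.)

Heat delivered = 132,000 BTU/h × 14 h = 1,848,000 BTU
Gas input = 1,848,000 / 0.930 = 1,987,097 BTU
= 1,987,097 / 100,000 = 19.87 therm
Cost = 19.87 × £2.38/therm = £47.29 ≈ £47

£47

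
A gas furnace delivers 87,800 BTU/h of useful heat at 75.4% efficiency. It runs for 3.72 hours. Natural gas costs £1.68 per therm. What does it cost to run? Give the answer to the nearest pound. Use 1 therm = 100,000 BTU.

Heat delivered = 87,800 BTU/h × 3.72 h = 326,616 BTU
Gas input = 326,616 / 0.754 = 433,178 BTU
= 433,178 / 100,000 = 4.332 therm
Cost = 4.332 × £1.68/therm = £7.28 ≈ £7

£7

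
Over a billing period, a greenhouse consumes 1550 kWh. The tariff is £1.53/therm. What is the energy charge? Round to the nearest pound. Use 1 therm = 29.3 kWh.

1550 kWh × (0.03413 therm/kWh) = 52.9 therm
Cost = 52.9 therm × £1.53/therm = £80.94 ≈ £81

£81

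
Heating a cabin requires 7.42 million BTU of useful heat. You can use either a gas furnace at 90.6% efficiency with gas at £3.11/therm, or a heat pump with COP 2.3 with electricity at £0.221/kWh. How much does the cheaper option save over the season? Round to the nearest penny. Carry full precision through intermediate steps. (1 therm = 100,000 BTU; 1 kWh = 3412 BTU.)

Heat load = 7.42 × 10⁶ BTU = 7,420,000 BTU
Gas: input = 7,420,000 / 0.906 = 8,189,845 BTU = 81.9 therm → 81.9 × £3.11 = £254.70
Heat pump: 7,420,000 BTU / 3412 = 2,175 kWh heat; / 2.3 = 945.5 kWh in → × £0.221 = £208.96
Difference = |£254.70 − £208.96| = £45.75

£45.75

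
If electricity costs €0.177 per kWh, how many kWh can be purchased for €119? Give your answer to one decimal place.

€119 / €0.177 per kWh = 672.3 kWh

672.3 kWh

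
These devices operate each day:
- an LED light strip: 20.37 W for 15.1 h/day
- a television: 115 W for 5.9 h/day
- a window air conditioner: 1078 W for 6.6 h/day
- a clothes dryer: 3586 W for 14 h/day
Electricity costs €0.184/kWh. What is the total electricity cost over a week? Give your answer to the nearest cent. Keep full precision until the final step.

LED light strip: 20.37 W × 15.1 h × 7 d = 2,153 Wh = 2.153 kWh
television: 115 W × 5.9 h × 7 d = 4,750 Wh = 4.75 kWh
window air conditioner: 1078 W × 6.6 h × 7 d = 49,804 Wh = 49.8 kWh
clothes dryer: 3586 W × 14 h × 7 d = 351,428 Wh = 351.4 kWh
Total energy = 2.153 + 4.75 + 49.8 + 351.4 = 408.1 kWh
Cost = 408.1 kWh × €0.184 = €75.10

€75.10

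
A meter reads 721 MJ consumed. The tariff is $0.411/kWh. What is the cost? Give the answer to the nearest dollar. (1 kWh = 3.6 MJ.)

$82

721 MJ × (0.27778 kWh/MJ) = 200.3 kWh
Cost = 200.3 kWh × $0.411/kWh = $82.31 ≈ $82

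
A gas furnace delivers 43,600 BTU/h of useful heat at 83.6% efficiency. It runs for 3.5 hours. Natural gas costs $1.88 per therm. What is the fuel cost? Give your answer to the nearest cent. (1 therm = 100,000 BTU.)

Heat delivered = 43,600 BTU/h × 3.5 h = 152,600 BTU
Gas input = 152,600 / 0.836 = 182,536 BTU
= 182,536 / 100,000 = 1.825 therm
Cost = 1.825 × $1.88/therm = $3.43

$3.43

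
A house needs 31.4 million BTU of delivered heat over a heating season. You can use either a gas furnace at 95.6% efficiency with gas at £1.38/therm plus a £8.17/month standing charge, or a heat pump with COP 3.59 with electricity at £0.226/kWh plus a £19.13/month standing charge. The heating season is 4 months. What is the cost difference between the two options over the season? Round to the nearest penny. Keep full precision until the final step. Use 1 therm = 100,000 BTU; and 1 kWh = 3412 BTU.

£169.92

Heat load = 31.4 × 10⁶ BTU = 31,400,000 BTU
Gas: input = 31,400,000 / 0.956 = 32,845,188 BTU = 328.5 therm → 328.5 × £1.38 = £453.26; + 4 × £8.17 standing = £485.94
Heat pump: 31,400,000 BTU / 3412 = 9,203 kWh heat; / 3.59 = 2,563 kWh in → × £0.226 = £579.34; + 4 × £19.13 standing = £655.86
Difference = |£485.94 − £655.86| = £169.92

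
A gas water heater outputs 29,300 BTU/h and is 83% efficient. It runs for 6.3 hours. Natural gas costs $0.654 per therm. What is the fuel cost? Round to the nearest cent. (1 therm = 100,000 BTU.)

Heat delivered = 29,300 BTU/h × 6.3 h = 184,590 BTU
Gas input = 184,590 / 0.83 = 222,398 BTU
= 222,398 / 100,000 = 2.224 therm
Cost = 2.224 × $0.654/therm = $1.45

$1.45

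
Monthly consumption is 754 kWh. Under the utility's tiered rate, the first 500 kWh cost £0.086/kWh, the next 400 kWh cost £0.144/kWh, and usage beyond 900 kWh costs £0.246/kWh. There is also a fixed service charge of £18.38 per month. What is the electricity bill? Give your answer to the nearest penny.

First 500 kWh × £0.086 = £43.00
Next 254 kWh × £0.144 = £36.58
Remaining tier: 0 kWh (not reached)
Energy charge = £79.58; + service £18.38 = £97.96

£97.96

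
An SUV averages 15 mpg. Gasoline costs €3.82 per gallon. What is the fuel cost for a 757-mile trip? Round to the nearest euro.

€193

Fuel = 757 mi / 15 mpg = 50.47 gal
Cost = 50.47 gal × €3.82/gal = €192.78 ≈ €193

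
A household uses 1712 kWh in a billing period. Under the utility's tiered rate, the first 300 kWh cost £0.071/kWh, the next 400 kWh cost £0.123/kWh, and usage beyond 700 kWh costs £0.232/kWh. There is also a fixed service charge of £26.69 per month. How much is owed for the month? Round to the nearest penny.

First 300 kWh × £0.071 = £21.30
Next 400 kWh × £0.123 = £49.20
Remaining 1012 kWh × £0.232 = £234.78
Energy charge = £305.28; + service £26.69 = £331.97

£331.97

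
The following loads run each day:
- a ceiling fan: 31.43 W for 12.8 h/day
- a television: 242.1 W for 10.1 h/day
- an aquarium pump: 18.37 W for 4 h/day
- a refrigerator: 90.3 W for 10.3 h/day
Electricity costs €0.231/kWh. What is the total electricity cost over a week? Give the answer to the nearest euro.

€6

ceiling fan: 31.43 W × 12.8 h × 7 d = 2,816 Wh = 2.816 kWh
television: 242.1 W × 10.1 h × 7 d = 17,116 Wh = 17.12 kWh
aquarium pump: 18.37 W × 4 h × 7 d = 514 Wh = 0.5144 kWh
refrigerator: 90.3 W × 10.3 h × 7 d = 6,511 Wh = 6.511 kWh
Total energy = 2.816 + 17.12 + 0.5144 + 6.511 = 26.96 kWh
Cost = 26.96 kWh × €0.231 = €6.23 ≈ €6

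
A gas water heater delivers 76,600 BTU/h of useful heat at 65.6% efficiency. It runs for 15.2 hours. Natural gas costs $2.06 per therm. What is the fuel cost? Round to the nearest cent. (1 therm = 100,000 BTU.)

Heat delivered = 76,600 BTU/h × 15.2 h = 1,164,320 BTU
Gas input = 1,164,320 / 0.656 = 1,774,878 BTU
= 1,774,878 / 100,000 = 17.75 therm
Cost = 17.75 × $2.06/therm = $36.56

$36.56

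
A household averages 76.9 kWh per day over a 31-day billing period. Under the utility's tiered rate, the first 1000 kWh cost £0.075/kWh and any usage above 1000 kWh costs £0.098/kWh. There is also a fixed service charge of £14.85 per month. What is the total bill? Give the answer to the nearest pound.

£225

Usage = 76.9 kWh/day × 31 days = 2383.9 kWh
First 1000 kWh × £0.075 = £75.00
Remaining 1383.9 kWh × £0.098 = £135.62
Energy charge = £210.62; + service £14.85 = £225.47 ≈ £225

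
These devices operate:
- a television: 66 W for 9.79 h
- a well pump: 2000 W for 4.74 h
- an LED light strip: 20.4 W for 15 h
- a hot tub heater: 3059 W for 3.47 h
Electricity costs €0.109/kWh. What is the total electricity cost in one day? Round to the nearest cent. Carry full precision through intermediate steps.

€2.29

television: 66 W × 9.79 h = 646 Wh = 0.6461 kWh
well pump: 2000 W × 4.74 h = 9,480 Wh = 9.48 kWh
LED light strip: 20.4 W × 15 h = 306 Wh = 0.306 kWh
hot tub heater: 3059 W × 3.47 h = 10,615 Wh = 10.61 kWh
Total energy = 0.6461 + 9.48 + 0.306 + 10.61 = 21.05 kWh
Cost = 21.05 kWh × €0.109 = €2.29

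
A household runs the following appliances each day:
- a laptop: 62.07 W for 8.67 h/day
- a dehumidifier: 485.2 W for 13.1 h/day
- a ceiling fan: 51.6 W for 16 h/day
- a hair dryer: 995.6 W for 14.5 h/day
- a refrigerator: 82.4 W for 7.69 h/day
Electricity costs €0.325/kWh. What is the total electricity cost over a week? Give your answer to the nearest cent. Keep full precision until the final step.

laptop: 62.07 W × 8.67 h × 7 d = 3,767 Wh = 3.767 kWh
dehumidifier: 485.2 W × 13.1 h × 7 d = 44,493 Wh = 44.49 kWh
ceiling fan: 51.6 W × 16 h × 7 d = 5,779 Wh = 5.779 kWh
hair dryer: 995.6 W × 14.5 h × 7 d = 101,053 Wh = 101.1 kWh
refrigerator: 82.4 W × 7.69 h × 7 d = 4,436 Wh = 4.436 kWh
Total energy = 3.767 + 44.49 + 5.779 + 101.1 + 4.436 = 159.5 kWh
Cost = 159.5 kWh × €0.325 = €51.85

€51.85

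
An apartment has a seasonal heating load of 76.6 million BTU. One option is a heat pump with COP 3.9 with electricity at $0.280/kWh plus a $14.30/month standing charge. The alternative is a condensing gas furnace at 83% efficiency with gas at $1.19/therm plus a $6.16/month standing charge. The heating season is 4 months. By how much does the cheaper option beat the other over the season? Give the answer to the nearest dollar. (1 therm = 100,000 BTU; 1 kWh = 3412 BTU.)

$546

Heat load = 76.6 × 10⁶ BTU = 76,600,000 BTU
Gas: input = 76,600,000 / 0.83 = 92,289,157 BTU = 922.9 therm → 922.9 × $1.19 = $1,098.24; + 4 × $6.16 standing = $1,122.88
Heat pump: 76,600,000 BTU / 3412 = 22,450 kWh heat; / 3.9 = 5,756 kWh in → × $0.280 = $1,611.81; + 4 × $14.30 standing = $1,669.01
Difference = |$1,122.88 − $1,669.01| = $546.13 ≈ $546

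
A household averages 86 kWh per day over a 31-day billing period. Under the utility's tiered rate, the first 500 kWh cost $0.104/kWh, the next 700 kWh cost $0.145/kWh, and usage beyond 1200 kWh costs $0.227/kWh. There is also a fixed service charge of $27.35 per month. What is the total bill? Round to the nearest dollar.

Usage = 86 kWh/day × 31 days = 2666 kWh
First 500 kWh × $0.104 = $52.00
Next 700 kWh × $0.145 = $101.50
Remaining 1466 kWh × $0.227 = $332.78
Energy charge = $486.28; + service $27.35 = $513.63 ≈ $514

$514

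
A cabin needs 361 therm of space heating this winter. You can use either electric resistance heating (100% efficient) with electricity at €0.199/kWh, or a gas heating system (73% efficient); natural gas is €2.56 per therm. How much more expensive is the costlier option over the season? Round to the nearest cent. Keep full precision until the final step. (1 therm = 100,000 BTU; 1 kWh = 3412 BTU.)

Heat load = 361 therm × 100,000 = 36,100,000 BTU
Gas: input = 36,100,000 / 0.730 = 49,452,055 BTU = 494.5 therm → 494.5 × €2.56 = €1,265.97
Electric: 36,100,000 BTU / 3412 = 10,580 kWh → × €0.199 = €2,105.48
Difference = |€1,265.97 − €2,105.48| = €839.51

€839.51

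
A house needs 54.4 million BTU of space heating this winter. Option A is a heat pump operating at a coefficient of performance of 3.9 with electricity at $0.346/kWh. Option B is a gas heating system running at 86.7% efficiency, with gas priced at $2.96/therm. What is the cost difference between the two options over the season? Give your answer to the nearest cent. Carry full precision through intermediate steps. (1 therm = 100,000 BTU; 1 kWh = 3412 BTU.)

Heat load = 54.4 × 10⁶ BTU = 54,400,000 BTU
Gas: input = 54,400,000 / 0.867 = 62,745,098 BTU = 627.5 therm → 627.5 × $2.96 = $1,857.25
Heat pump: 54,400,000 BTU / 3412 = 15,940 kWh heat; / 3.9 = 4,088 kWh in → × $0.346 = $1,414.49
Difference = |$1,857.25 − $1,414.49| = $442.76

$442.76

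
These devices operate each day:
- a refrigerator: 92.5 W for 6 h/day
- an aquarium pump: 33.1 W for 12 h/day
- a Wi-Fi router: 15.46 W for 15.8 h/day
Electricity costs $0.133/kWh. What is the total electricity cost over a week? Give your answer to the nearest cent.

refrigerator: 92.5 W × 6 h × 7 d = 3,885 Wh = 3.885 kWh
aquarium pump: 33.1 W × 12 h × 7 d = 2,780 Wh = 2.78 kWh
Wi-Fi router: 15.46 W × 15.8 h × 7 d = 1,710 Wh = 1.71 kWh
Total energy = 3.885 + 2.78 + 1.71 = 8.375 kWh
Cost = 8.375 kWh × $0.133 = $1.11

$1.11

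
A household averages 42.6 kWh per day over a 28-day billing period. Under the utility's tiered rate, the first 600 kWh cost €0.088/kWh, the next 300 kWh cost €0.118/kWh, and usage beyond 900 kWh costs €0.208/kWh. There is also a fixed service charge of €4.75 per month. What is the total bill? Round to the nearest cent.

€153.85

Usage = 42.6 kWh/day × 28 days = 1192.8 kWh
First 600 kWh × €0.088 = €52.80
Next 300 kWh × €0.118 = €35.40
Remaining 292.8 kWh × €0.208 = €60.90
Energy charge = €149.10; + service €4.75 = €153.85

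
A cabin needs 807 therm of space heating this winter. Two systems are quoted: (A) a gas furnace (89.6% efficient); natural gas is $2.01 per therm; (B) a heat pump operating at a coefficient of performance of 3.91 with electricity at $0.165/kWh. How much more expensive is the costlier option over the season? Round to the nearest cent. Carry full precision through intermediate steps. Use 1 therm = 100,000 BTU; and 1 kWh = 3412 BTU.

Heat load = 807 therm × 100,000 = 80,700,000 BTU
Gas: input = 80,700,000 / 0.896 = 90,066,964 BTU = 900.7 therm → 900.7 × $2.01 = $1,810.35
Heat pump: 80,700,000 BTU / 3412 = 23,650 kWh heat; / 3.91 = 6,049 kWh in → × $0.165 = $998.09
Difference = |$1,810.35 − $998.09| = $812.25

$812.25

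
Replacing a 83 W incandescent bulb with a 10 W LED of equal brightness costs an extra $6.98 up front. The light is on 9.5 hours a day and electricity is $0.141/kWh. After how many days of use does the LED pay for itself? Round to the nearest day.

71 days

Power saved = 83 − 10 = 73 W
Daily energy saved = 73 W × 9.5 h = 693.5 Wh = 0.6935 kWh
Daily savings = 0.6935 × $0.141 = $0.0978
Payback = $6.98 / $0.0978 per day = 71.38 days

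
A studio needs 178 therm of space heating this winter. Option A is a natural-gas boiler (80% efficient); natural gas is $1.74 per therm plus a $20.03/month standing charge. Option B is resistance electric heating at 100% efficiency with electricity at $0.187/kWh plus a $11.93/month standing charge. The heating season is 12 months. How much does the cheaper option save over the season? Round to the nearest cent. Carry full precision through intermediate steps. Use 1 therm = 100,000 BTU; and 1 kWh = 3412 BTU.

Heat load = 178 therm × 100,000 = 17,800,000 BTU
Gas: input = 17,800,000 / 0.80 = 22,250,000 BTU = 222.5 therm → 222.5 × $1.74 = $387.15; + 12 × $20.03 standing = $627.51
Electric: 17,800,000 BTU / 3412 = 5,217 kWh → × $0.187 = $975.56; + 12 × $11.93 standing = $1,118.72
Difference = |$627.51 − $1,118.72| = $491.21

$491.21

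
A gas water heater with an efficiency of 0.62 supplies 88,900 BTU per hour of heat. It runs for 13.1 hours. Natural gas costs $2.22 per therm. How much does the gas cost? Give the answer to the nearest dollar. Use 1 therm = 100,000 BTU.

Heat delivered = 88,900 BTU/h × 13.1 h = 1,164,590 BTU
Gas input = 1,164,590 / 0.62 = 1,878,371 BTU
= 1,878,371 / 100,000 = 18.78 therm
Cost = 18.78 × $2.22/therm = $41.70 ≈ $42

$42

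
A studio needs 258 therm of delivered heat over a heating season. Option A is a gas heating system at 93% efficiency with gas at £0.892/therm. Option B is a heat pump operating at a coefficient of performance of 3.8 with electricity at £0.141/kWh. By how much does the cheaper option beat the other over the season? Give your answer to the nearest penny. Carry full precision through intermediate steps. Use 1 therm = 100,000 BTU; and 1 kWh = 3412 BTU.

£33.12

Heat load = 258 therm × 100,000 = 25,800,000 BTU
Gas: input = 25,800,000 / 0.93 = 27,741,935 BTU = 277.4 therm → 277.4 × £0.892 = £247.46
Heat pump: 25,800,000 BTU / 3412 = 7,562 kWh heat; / 3.8 = 1,990 kWh in → × £0.141 = £280.57
Difference = |£247.46 − £280.57| = £33.12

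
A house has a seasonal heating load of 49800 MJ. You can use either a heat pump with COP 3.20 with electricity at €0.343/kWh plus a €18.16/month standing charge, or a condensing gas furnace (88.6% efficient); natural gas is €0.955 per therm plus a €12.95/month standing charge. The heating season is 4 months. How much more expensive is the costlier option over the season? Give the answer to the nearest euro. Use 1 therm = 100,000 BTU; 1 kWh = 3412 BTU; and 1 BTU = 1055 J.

€995

Heat load = 49800 MJ = 49,800,000,000 J / 1055 = 47,203,791 BTU
Gas: input = 47,203,791 / 0.886 = 53,277,417 BTU = 532.8 therm → 532.8 × €0.955 = €508.80; + 4 × €12.95 standing = €560.60
Heat pump: 47,203,791 BTU / 3412 = 13,830 kWh heat; / 3.20 = 4,323 kWh in → × €0.343 = €1,482.90; + 4 × €18.16 standing = €1,555.54
Difference = |€560.60 − €1,555.54| = €994.94 ≈ €995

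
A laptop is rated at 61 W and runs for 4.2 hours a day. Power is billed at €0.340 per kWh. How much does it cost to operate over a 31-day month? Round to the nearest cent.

Energy = 61 W × 4.2 h/day × 31 days = 7,942 Wh = 7.942 kWh
Cost = 7.942 kWh × €0.340/kWh = €2.70

€2.70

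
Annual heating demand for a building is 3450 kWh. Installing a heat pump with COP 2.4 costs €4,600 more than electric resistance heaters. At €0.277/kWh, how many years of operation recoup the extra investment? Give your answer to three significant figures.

Resistance: 3450 kWh × €0.277 = €955.65/yr
Heat pump: 3450 / 2.4 = 1438 kWh in → × €0.277 = €398.19/yr
Annual savings = €557.46
Payback = €4,600 / €557.46 = 8.25 years

8.25 years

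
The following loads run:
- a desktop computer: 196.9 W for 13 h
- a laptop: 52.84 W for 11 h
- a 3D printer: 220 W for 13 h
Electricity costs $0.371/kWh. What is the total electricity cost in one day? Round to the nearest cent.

desktop computer: 196.9 W × 13 h = 2,560 Wh = 2.56 kWh
laptop: 52.84 W × 11 h = 581 Wh = 0.5812 kWh
3D printer: 220 W × 13 h = 2,860 Wh = 2.86 kWh
Total energy = 2.56 + 0.5812 + 2.86 = 6.001 kWh
Cost = 6.001 kWh × $0.371 = $2.23

$2.23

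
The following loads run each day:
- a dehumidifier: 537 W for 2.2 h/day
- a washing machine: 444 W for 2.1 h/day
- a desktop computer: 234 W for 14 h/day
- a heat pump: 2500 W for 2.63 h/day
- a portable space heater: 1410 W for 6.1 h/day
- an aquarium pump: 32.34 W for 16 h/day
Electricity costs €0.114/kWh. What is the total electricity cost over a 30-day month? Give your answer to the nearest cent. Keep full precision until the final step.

dehumidifier: 537 W × 2.2 h × 30 d = 35,442 Wh = 35.44 kWh
washing machine: 444 W × 2.1 h × 30 d = 27,972 Wh = 27.97 kWh
desktop computer: 234 W × 14 h × 30 d = 98,280 Wh = 98.28 kWh
heat pump: 2500 W × 2.63 h × 30 d = 197,250 Wh = 197.2 kWh
portable space heater: 1410 W × 6.1 h × 30 d = 258,030 Wh = 258 kWh
aquarium pump: 32.34 W × 16 h × 30 d = 15,523 Wh = 15.52 kWh
Total energy = 35.44 + 27.97 + 98.28 + 197.2 + 258 + 15.52 = 632.5 kWh
Cost = 632.5 kWh × €0.114 = €72.10

€72.10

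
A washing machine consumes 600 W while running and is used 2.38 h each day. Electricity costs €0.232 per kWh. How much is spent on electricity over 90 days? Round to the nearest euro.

Energy = 600 W × 2.38 h/day × 90 days = 128,520 Wh = 128.5 kWh
Cost = 128.5 kWh × €0.232/kWh = €29.82 ≈ €30

€30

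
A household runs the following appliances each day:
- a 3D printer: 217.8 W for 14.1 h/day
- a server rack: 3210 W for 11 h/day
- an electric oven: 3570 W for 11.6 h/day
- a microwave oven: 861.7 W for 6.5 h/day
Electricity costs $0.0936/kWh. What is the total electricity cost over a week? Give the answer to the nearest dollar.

$56

3D printer: 217.8 W × 14.1 h × 7 d = 21,497 Wh = 21.5 kWh
server rack: 3210 W × 11 h × 7 d = 247,170 Wh = 247.2 kWh
electric oven: 3570 W × 11.6 h × 7 d = 289,884 Wh = 289.9 kWh
microwave oven: 861.7 W × 6.5 h × 7 d = 39,207 Wh = 39.21 kWh
Total energy = 21.5 + 247.2 + 289.9 + 39.21 = 597.8 kWh
Cost = 597.8 kWh × $0.0936 = $55.95 ≈ $56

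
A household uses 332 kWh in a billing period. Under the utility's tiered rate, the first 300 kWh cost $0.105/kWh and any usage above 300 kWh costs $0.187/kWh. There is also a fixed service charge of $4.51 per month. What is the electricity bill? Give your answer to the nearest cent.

$41.99

First 300 kWh × $0.105 = $31.50
Remaining 32 kWh × $0.187 = $5.98
Energy charge = $37.48; + service $4.51 = $41.99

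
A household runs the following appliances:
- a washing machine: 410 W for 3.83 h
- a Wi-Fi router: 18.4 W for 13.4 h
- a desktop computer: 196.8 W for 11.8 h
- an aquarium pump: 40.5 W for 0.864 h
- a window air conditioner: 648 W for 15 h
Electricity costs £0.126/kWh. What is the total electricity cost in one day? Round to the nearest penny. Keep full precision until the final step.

washing machine: 410 W × 3.83 h = 1,570 Wh = 1.57 kWh
Wi-Fi router: 18.4 W × 13.4 h = 247 Wh = 0.2466 kWh
desktop computer: 196.8 W × 11.8 h = 2,322 Wh = 2.322 kWh
aquarium pump: 40.5 W × 0.864 h = 35 Wh = 0.03499 kWh
window air conditioner: 648 W × 15 h = 9,720 Wh = 9.72 kWh
Total energy = 1.57 + 0.2466 + 2.322 + 0.03499 + 9.72 = 13.89 kWh
Cost = 13.89 kWh × £0.126 = £1.75

£1.75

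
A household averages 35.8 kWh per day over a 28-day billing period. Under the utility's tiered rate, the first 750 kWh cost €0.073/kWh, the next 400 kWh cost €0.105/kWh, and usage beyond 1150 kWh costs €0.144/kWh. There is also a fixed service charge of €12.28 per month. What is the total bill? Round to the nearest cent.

€93.53

Usage = 35.8 kWh/day × 28 days = 1002.4 kWh
First 750 kWh × €0.073 = €54.75
Next 252.4 kWh × €0.105 = €26.50
Remaining tier: 0 kWh (not reached)
Energy charge = €81.25; + service €12.28 = €93.53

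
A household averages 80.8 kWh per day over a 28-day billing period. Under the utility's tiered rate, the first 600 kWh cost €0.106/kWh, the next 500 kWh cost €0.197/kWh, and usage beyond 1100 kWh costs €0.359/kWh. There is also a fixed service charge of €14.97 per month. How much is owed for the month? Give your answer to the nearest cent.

€594.37

Usage = 80.8 kWh/day × 28 days = 2262.4 kWh
First 600 kWh × €0.106 = €63.60
Next 500 kWh × €0.197 = €98.50
Remaining 1162.4 kWh × €0.359 = €417.30
Energy charge = €579.40; + service €14.97 = €594.37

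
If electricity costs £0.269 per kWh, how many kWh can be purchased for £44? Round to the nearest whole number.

164 kWh

£44 / £0.269 per kWh = 163.6 kWh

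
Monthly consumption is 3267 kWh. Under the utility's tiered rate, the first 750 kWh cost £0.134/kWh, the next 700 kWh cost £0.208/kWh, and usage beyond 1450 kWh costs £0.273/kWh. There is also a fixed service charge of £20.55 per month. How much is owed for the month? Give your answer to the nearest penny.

£762.69

First 750 kWh × £0.134 = £100.50
Next 700 kWh × £0.208 = £145.60
Remaining 1817 kWh × £0.273 = £496.04
Energy charge = £742.14; + service £20.55 = £762.69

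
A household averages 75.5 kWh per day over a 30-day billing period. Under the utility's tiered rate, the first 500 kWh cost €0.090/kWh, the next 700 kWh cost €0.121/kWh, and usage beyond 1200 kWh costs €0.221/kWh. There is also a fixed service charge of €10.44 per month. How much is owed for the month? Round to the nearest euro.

€376

Usage = 75.5 kWh/day × 30 days = 2265 kWh
First 500 kWh × €0.090 = €45.00
Next 700 kWh × €0.121 = €84.70
Remaining 1065 kWh × €0.221 = €235.37
Energy charge = €365.06; + service €10.44 = €375.50 ≈ €376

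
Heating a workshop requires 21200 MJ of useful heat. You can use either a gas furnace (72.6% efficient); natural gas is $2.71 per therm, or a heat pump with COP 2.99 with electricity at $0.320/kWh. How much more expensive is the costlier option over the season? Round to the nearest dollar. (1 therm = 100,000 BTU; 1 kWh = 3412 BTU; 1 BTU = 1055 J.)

$120

Heat load = 21200 MJ = 21,200,000,000 J / 1055 = 20,094,787 BTU
Gas: input = 20,094,787 / 0.726 = 27,678,770 BTU = 276.8 therm → 276.8 × $2.71 = $750.09
Heat pump: 20,094,787 BTU / 3412 = 5,889 kWh heat; / 2.99 = 1,970 kWh in → × $0.320 = $630.31
Difference = |$750.09 − $630.31| = $119.79 ≈ $120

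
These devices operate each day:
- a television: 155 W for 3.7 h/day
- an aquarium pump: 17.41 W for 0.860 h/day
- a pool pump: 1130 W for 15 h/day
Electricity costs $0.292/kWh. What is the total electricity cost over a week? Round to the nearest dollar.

$36

television: 155 W × 3.7 h × 7 d = 4,014 Wh = 4.014 kWh
aquarium pump: 17.41 W × 0.860 h × 7 d = 105 Wh = 0.1048 kWh
pool pump: 1130 W × 15 h × 7 d = 118,650 Wh = 118.7 kWh
Total energy = 4.014 + 0.1048 + 118.7 = 122.8 kWh
Cost = 122.8 kWh × $0.292 = $35.85 ≈ $36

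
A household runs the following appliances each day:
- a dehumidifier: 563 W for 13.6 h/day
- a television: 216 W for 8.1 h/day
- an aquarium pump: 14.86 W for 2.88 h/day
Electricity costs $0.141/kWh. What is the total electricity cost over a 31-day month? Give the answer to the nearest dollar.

$41

dehumidifier: 563 W × 13.6 h × 31 d = 237,361 Wh = 237.4 kWh
television: 216 W × 8.1 h × 31 d = 54,238 Wh = 54.24 kWh
aquarium pump: 14.86 W × 2.88 h × 31 d = 1,327 Wh = 1.327 kWh
Total energy = 237.4 + 54.24 + 1.327 = 292.9 kWh
Cost = 292.9 kWh × $0.141 = $41.30 ≈ $41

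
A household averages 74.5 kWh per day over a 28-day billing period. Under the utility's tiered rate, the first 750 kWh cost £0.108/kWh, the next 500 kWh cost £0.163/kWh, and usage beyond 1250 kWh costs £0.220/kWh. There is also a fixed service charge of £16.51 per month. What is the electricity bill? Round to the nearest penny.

Usage = 74.5 kWh/day × 28 days = 2086 kWh
First 750 kWh × £0.108 = £81.00
Next 500 kWh × £0.163 = £81.50
Remaining 836 kWh × £0.220 = £183.92
Energy charge = £346.42; + service £16.51 = £362.93

£362.93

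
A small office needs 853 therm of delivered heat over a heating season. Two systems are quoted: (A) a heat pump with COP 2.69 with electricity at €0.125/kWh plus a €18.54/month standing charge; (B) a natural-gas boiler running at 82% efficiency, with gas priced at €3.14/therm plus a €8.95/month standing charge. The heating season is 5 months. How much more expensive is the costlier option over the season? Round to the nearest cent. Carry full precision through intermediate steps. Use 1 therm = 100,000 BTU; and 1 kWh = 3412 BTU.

€2056.71

Heat load = 853 therm × 100,000 = 85,300,000 BTU
Gas: input = 85,300,000 / 0.82 = 104,024,390 BTU = 1,040 therm → 1,040 × €3.14 = €3,266.37; + 5 × €8.95 standing = €3,311.12
Heat pump: 85,300,000 BTU / 3412 = 25,000 kWh heat; / 2.69 = 9,294 kWh in → × €0.125 = €1,161.71; + 5 × €18.54 standing = €1,254.41
Difference = |€3,311.12 − €1,254.41| = €2,056.71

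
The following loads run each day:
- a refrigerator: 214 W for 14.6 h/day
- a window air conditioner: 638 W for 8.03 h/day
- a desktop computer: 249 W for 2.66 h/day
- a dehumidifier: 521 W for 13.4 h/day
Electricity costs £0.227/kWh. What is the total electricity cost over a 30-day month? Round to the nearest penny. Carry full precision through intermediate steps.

refrigerator: 214 W × 14.6 h × 30 d = 93,732 Wh = 93.73 kWh
window air conditioner: 638 W × 8.03 h × 30 d = 153,694 Wh = 153.7 kWh
desktop computer: 249 W × 2.66 h × 30 d = 19,870 Wh = 19.87 kWh
dehumidifier: 521 W × 13.4 h × 30 d = 209,442 Wh = 209.4 kWh
Total energy = 93.73 + 153.7 + 19.87 + 209.4 = 476.7 kWh
Cost = 476.7 kWh × £0.227 = £108.22

£108.22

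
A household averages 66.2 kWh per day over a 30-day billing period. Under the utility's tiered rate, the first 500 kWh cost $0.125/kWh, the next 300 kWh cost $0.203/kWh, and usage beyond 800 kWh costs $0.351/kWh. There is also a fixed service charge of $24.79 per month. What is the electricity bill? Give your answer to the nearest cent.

$564.48

Usage = 66.2 kWh/day × 30 days = 1986 kWh
First 500 kWh × $0.125 = $62.50
Next 300 kWh × $0.203 = $60.90
Remaining 1186 kWh × $0.351 = $416.29
Energy charge = $539.69; + service $24.79 = $564.48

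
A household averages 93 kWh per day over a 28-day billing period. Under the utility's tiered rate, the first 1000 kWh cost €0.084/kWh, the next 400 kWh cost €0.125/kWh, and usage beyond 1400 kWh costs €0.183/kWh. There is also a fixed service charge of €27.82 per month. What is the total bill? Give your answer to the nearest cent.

Usage = 93 kWh/day × 28 days = 2604 kWh
First 1000 kWh × €0.084 = €84.00
Next 400 kWh × €0.125 = €50.00
Remaining 1204 kWh × €0.183 = €220.33
Energy charge = €354.33; + service €27.82 = €382.15

€382.15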